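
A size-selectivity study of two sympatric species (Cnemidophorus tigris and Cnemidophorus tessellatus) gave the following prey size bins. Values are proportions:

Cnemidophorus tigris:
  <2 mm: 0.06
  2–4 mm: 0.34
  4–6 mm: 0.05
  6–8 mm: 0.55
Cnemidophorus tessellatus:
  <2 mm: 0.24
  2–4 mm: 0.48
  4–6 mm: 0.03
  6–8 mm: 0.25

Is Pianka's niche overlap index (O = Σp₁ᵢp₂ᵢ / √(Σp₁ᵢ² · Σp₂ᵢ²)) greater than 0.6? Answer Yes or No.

Σ p₁ᵢp₂ᵢ = 0.0144 + 0.1632 + 0.0015 + 0.1375 = 0.3166
Σp_1ᵢ² = 0.06² + 0.34² + 0.05² + 0.55² = 0.0036 + 0.1156 + 0.0025 + 0.3025 = 0.4242
Σp_2ᵢ² = 0.24² + 0.48² + 0.03² + 0.25² = 0.0576 + 0.2304 + 0.0009 + 0.0625 = 0.3514
O = 0.3166 / √(0.4242 × 0.3514) = 0.3166 / 0.38609 = 0.8200
O = 0.8200 > 0.6 → Yes.

Yes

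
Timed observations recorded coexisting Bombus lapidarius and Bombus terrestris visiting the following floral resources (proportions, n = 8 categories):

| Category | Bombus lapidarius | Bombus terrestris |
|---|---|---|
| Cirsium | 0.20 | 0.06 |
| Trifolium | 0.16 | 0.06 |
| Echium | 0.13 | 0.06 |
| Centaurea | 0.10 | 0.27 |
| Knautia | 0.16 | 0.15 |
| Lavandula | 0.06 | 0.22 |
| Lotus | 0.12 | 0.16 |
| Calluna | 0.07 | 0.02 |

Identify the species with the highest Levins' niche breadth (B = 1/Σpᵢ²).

Bombus lapidarius

Σp_lapiᵢ² = 0.20² + 0.16² + 0.13² + 0.10² + 0.16² + 0.06² + 0.12² + 0.07² = 0.0400 + 0.0256 + 0.0169 + 0.0100 + 0.0256 + 0.0036 + 0.0144 + 0.0049 = 0.1410
B_lapi = 1 / 0.1410 = 7.0922
Σp_terrᵢ² = 0.06² + 0.06² + 0.06² + 0.27² + 0.15² + 0.22² + 0.16² + 0.02² = 0.0036 + 0.0036 + 0.0036 + 0.0729 + 0.0225 + 0.0484 + 0.0256 + 0.0004 = 0.1806
B_terr = 1 / 0.1806 = 5.5371
Highest B → broadest niche (most generalist): Bombus lapidarius (B = 7.09).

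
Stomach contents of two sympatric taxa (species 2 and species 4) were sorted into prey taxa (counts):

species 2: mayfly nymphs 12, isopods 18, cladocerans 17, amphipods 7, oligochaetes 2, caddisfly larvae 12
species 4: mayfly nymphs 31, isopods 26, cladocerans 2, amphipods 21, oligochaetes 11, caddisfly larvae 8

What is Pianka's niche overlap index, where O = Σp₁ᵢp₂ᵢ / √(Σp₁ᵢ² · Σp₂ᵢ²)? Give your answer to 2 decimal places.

Proportions for species 2 (n=68): 12/68=0.1765, 18/68=0.2647, 17/68=0.2500, 7/68=0.1029, 2/68=0.0294, 12/68=0.1765
Proportions for species 4 (n=99): 31/99=0.3131, 26/99=0.2626, 2/99=0.0202, 21/99=0.2121, 11/99=0.1111, 8/99=0.0808
Σ p₁ᵢp₂ᵢ = 0.055262 + 0.069510 + 0.005050 + 0.021825 + 0.003266 + 0.014261 = 0.169174
Σp_1ᵢ² = 0.1765² + 0.2647² + 0.2500² + 0.1029² + 0.0294² + 0.1765² = 0.031152 + 0.070066 + 0.062500 + 0.010588 + 0.000864 + 0.031152 = 0.206322
Σp_2ᵢ² = 0.3131² + 0.2626² + 0.0202² + 0.2121² + 0.1111² + 0.0808² = 0.098032 + 0.068959 + 0.000408 + 0.044986 + 0.012343 + 0.006529 = 0.231257
O = 0.169174 / √(0.206322 × 0.231257) = 0.169174 / 0.2184340 = 0.7745

0.77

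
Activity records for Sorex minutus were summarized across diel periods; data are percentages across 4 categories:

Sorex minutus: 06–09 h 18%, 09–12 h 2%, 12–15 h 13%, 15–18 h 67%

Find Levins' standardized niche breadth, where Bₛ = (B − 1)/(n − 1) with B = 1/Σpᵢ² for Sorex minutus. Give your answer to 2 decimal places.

0.34

Convert percentages to proportions (divide by 100).
Σpᵢ² = 0.18² + 0.02² + 0.13² + 0.67² = 0.0324 + 0.0004 + 0.0169 + 0.4489 = 0.4986
B = 1 / 0.4986 = 2.0056
Bₛ = (B − 1)/(n − 1) = (2.0056 − 1)/(4 − 1) = 1.0056/3 = 0.3352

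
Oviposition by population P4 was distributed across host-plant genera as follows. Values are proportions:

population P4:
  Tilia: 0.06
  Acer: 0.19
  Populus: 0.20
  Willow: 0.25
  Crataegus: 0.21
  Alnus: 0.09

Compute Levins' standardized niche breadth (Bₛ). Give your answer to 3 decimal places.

Σpᵢ² = 0.06² + 0.19² + 0.20² + 0.25² + 0.21² + 0.09² = 0.0036 + 0.0361 + 0.0400 + 0.0625 + 0.0441 + 0.0081 = 0.1944
B = 1 / 0.1944 = 5.14403
Bₛ = (B − 1)/(n − 1) = (5.14403 − 1)/(6 − 1) = 4.14403/5 = 0.82881

0.829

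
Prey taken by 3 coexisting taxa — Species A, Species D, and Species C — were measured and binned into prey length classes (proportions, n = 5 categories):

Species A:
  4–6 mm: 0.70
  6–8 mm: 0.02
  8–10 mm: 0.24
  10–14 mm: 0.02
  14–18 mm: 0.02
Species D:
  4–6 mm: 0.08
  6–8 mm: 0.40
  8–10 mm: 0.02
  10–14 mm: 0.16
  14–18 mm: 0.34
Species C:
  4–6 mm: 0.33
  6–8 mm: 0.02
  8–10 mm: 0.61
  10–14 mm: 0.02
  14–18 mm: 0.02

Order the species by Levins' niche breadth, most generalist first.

Species D > Species C > Species A

Σp_Aᵢ² = 0.70² + 0.02² + 0.24² + 0.02² + 0.02² = 0.4900 + 0.0004 + 0.0576 + 0.0004 + 0.0004 = 0.5488
B_A = 1 / 0.5488 = 1.8222
Σp_Dᵢ² = 0.08² + 0.40² + 0.02² + 0.16² + 0.34² = 0.0064 + 0.1600 + 0.0004 + 0.0256 + 0.1156 = 0.3080
B_D = 1 / 0.3080 = 3.2468
Σp_Cᵢ² = 0.33² + 0.02² + 0.61² + 0.02² + 0.02² = 0.1089 + 0.0004 + 0.3721 + 0.0004 + 0.0004 = 0.4822
B_C = 1 / 0.4822 = 2.0738
Ranking by B (broadest → narrowest): Species D (3.25) > Species C (2.07) > Species A (1.82)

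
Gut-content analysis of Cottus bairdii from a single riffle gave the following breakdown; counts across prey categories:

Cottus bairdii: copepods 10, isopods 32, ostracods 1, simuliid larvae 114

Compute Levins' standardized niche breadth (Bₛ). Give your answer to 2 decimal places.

Proportions for Cottus bairdii (n=157): 10/157=0.0637, 32/157=0.2038, 1/157=0.0064, 114/157=0.7261
Σpᵢ² = 0.0637² + 0.2038² + 0.0064² + 0.7261² = 0.004058 + 0.041534 + 0.000041 + 0.527221 = 0.572854
B = 1 / 0.572854 = 1.7456
Bₛ = (B − 1)/(n − 1) = (1.7456 − 1)/(4 − 1) = 0.7456/3 = 0.2485

0.25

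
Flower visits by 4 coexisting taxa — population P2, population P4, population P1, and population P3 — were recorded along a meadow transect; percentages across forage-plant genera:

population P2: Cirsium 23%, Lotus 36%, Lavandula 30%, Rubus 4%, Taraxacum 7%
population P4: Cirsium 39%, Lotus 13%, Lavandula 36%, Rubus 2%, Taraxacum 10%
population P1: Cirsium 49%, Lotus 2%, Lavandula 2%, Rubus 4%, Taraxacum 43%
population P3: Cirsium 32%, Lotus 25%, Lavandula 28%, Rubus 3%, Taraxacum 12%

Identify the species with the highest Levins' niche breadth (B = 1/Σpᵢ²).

population P3

Convert percentages to proportions (divide by 100).
Σp_P2ᵢ² = 0.23² + 0.36² + 0.30² + 0.04² + 0.07² = 0.0529 + 0.1296 + 0.0900 + 0.0016 + 0.0049 = 0.2790
B_P2 = 1 / 0.2790 = 3.5842
Σp_P4ᵢ² = 0.39² + 0.13² + 0.36² + 0.02² + 0.10² = 0.1521 + 0.0169 + 0.1296 + 0.0004 + 0.0100 = 0.3090
B_P4 = 1 / 0.3090 = 3.2362
Σp_P1ᵢ² = 0.49² + 0.02² + 0.02² + 0.04² + 0.43² = 0.2401 + 0.0004 + 0.0004 + 0.0016 + 0.1849 = 0.4274
B_P1 = 1 / 0.4274 = 2.3397
Σp_P3ᵢ² = 0.32² + 0.25² + 0.28² + 0.03² + 0.12² = 0.1024 + 0.0625 + 0.0784 + 0.0009 + 0.0144 = 0.2586
B_P3 = 1 / 0.2586 = 3.8670
Highest B → broadest niche (most generalist): population P3 (B = 3.87).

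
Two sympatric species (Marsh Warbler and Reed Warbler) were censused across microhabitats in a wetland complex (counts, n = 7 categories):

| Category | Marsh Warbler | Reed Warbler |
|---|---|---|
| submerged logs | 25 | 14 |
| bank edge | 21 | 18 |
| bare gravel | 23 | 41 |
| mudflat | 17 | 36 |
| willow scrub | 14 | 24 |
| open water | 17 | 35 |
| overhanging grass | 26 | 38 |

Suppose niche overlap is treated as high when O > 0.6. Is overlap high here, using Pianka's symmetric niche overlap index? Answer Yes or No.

Yes

Proportions for Marsh Warbler (n=143): 25/143=0.1748, 21/143=0.1469, 23/143=0.1608, 17/143=0.1189, 14/143=0.0979, 17/143=0.1189, 26/143=0.1818
Proportions for Reed Warbler (n=206): 14/206=0.0680, 18/206=0.0874, 41/206=0.1990, 36/206=0.1748, 24/206=0.1165, 35/206=0.1699, 38/206=0.1845
Σ p₁ᵢp₂ᵢ = 0.011886 + 0.012839 + 0.031999 + 0.020784 + 0.011405 + 0.020201 + 0.033542 = 0.142656
Σp_1ᵢ² = 0.1748² + 0.1469² + 0.1608² + 0.1189² + 0.0979² + 0.1189² + 0.1818² = 0.030555 + 0.021580 + 0.025857 + 0.014137 + 0.009584 + 0.014137 + 0.033051 = 0.148901
Σp_2ᵢ² = 0.0680² + 0.0874² + 0.1990² + 0.1748² + 0.1165² + 0.1699² + 0.1845² = 0.004624 + 0.007639 + 0.039601 + 0.030555 + 0.013572 + 0.028866 + 0.034040 = 0.158897
O = 0.142656 / √(0.148901 × 0.158897) = 0.142656 / 0.1538178 = 0.9274
O = 0.9274 > 0.6 → Yes.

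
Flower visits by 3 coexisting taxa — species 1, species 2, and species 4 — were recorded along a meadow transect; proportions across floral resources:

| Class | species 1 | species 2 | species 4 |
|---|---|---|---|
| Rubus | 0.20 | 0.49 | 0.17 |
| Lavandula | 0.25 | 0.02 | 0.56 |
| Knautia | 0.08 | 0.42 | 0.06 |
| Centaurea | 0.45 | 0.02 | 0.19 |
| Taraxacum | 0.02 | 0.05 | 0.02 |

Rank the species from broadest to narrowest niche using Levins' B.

Σp_1ᵢ² = 0.20² + 0.25² + 0.08² + 0.45² + 0.02² = 0.0400 + 0.0625 + 0.0064 + 0.2025 + 0.0004 = 0.3118
B_1 = 1 / 0.3118 = 3.2072
Σp_2ᵢ² = 0.49² + 0.02² + 0.42² + 0.02² + 0.05² = 0.2401 + 0.0004 + 0.1764 + 0.0004 + 0.0025 = 0.4198
B_2 = 1 / 0.4198 = 2.3821
Σp_4ᵢ² = 0.17² + 0.56² + 0.06² + 0.19² + 0.02² = 0.0289 + 0.3136 + 0.0036 + 0.0361 + 0.0004 = 0.3826
B_4 = 1 / 0.3826 = 2.6137
Ranking by B (broadest → narrowest): species 1 (3.21) > species 4 (2.61) > species 2 (2.38)

species 1 > species 4 > species 2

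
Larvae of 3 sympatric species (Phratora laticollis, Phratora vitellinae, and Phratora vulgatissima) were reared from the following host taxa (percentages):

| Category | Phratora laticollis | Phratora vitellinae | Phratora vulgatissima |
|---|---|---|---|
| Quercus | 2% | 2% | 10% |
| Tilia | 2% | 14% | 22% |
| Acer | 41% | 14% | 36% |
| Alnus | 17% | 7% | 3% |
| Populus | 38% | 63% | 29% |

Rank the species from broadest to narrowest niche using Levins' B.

Phratora vulgatissima > Phratora laticollis > Phratora vitellinae

Convert percentages to proportions (divide by 100).
Σp_latiᵢ² = 0.02² + 0.02² + 0.41² + 0.17² + 0.38² = 0.0004 + 0.0004 + 0.1681 + 0.0289 + 0.1444 = 0.3422
B_lati = 1 / 0.3422 = 2.9223
Σp_viteᵢ² = 0.02² + 0.14² + 0.14² + 0.07² + 0.63² = 0.0004 + 0.0196 + 0.0196 + 0.0049 + 0.3969 = 0.4414
B_vite = 1 / 0.4414 = 2.2655
Σp_vulgᵢ² = 0.10² + 0.22² + 0.36² + 0.03² + 0.29² = 0.0100 + 0.0484 + 0.1296 + 0.0009 + 0.0841 = 0.2730
B_vulg = 1 / 0.2730 = 3.6630
Ranking by B (broadest → narrowest): Phratora vulgatissima (3.66) > Phratora laticollis (2.92) > Phratora vitellinae (2.27)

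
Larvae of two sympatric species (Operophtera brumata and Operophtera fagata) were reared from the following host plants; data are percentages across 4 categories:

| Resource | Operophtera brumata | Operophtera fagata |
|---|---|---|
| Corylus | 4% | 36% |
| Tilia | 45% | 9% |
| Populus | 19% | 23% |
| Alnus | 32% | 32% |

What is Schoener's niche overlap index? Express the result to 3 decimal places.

Convert percentages to proportions (divide by 100).
Σ|p₁ᵢ − p₂ᵢ| = 0.32 + 0.36 + 0.04 + 0.00 = 0.72
D = 1 − ½ × 0.72 = 1 − 0.360 = 0.64000

0.640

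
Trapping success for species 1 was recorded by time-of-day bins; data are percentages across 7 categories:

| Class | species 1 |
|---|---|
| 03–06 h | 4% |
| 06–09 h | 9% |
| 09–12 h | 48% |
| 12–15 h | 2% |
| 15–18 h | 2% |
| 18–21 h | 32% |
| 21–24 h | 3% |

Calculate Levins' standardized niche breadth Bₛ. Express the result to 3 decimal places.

Convert percentages to proportions (divide by 100).
Σpᵢ² = 0.04² + 0.09² + 0.48² + 0.02² + 0.02² + 0.32² + 0.03² = 0.0016 + 0.0081 + 0.2304 + 0.0004 + 0.0004 + 0.1024 + 0.0009 = 0.3442
B = 1 / 0.3442 = 2.90529
Bₛ = (B − 1)/(n − 1) = (2.90529 − 1)/(7 − 1) = 1.90529/6 = 0.31755

0.318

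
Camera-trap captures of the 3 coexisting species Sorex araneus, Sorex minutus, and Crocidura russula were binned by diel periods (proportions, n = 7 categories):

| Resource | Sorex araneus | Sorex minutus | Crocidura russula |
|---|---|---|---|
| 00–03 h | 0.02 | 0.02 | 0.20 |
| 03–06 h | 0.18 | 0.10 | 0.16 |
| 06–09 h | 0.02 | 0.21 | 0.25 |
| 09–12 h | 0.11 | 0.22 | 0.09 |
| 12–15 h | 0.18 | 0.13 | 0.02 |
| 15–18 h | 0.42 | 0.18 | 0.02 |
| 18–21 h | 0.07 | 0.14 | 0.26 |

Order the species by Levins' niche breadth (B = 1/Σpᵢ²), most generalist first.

Sorex minutus > Crocidura russula > Sorex araneus

Σp_aranᵢ² = 0.02² + 0.18² + 0.02² + 0.11² + 0.18² + 0.42² + 0.07² = 0.0004 + 0.0324 + 0.0004 + 0.0121 + 0.0324 + 0.1764 + 0.0049 = 0.2590
B_aran = 1 / 0.2590 = 3.8610
Σp_minuᵢ² = 0.02² + 0.10² + 0.21² + 0.22² + 0.13² + 0.18² + 0.14² = 0.0004 + 0.0100 + 0.0441 + 0.0484 + 0.0169 + 0.0324 + 0.0196 = 0.1718
B_minu = 1 / 0.1718 = 5.8207
Σp_russᵢ² = 0.20² + 0.16² + 0.25² + 0.09² + 0.02² + 0.02² + 0.26² = 0.0400 + 0.0256 + 0.0625 + 0.0081 + 0.0004 + 0.0004 + 0.0676 = 0.2046
B_russ = 1 / 0.2046 = 4.8876
Ranking by B (broadest → narrowest): Sorex minutus (5.82) > Crocidura russula (4.89) > Sorex araneus (3.86)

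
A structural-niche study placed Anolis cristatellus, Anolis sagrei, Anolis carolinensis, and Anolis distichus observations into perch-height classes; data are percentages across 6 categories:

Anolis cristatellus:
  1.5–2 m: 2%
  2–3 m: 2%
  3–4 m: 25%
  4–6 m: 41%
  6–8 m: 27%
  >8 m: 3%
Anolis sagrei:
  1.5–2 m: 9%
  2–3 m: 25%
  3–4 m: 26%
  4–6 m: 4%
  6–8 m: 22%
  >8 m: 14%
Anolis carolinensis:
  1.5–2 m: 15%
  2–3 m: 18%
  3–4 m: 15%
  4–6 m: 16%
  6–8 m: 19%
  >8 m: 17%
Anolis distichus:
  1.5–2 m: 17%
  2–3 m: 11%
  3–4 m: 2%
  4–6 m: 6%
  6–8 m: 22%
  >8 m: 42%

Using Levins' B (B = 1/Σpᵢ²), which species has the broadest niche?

Convert percentages to proportions (divide by 100).
Σp_crisᵢ² = 0.02² + 0.02² + 0.25² + 0.41² + 0.27² + 0.03² = 0.0004 + 0.0004 + 0.0625 + 0.1681 + 0.0729 + 0.0009 = 0.3052
B_cris = 1 / 0.3052 = 3.2765
Σp_sagrᵢ² = 0.09² + 0.25² + 0.26² + 0.04² + 0.22² + 0.14² = 0.0081 + 0.0625 + 0.0676 + 0.0016 + 0.0484 + 0.0196 = 0.2078
B_sagr = 1 / 0.2078 = 4.8123
Σp_caroᵢ² = 0.15² + 0.18² + 0.15² + 0.16² + 0.19² + 0.17² = 0.0225 + 0.0324 + 0.0225 + 0.0256 + 0.0361 + 0.0289 = 0.1680
B_caro = 1 / 0.1680 = 5.9524
Σp_distᵢ² = 0.17² + 0.11² + 0.02² + 0.06² + 0.22² + 0.42² = 0.0289 + 0.0121 + 0.0004 + 0.0036 + 0.0484 + 0.1764 = 0.2698
B_dist = 1 / 0.2698 = 3.7064
Highest B → broadest niche (most generalist): Anolis carolinensis (B = 5.95).

Anolis carolinensis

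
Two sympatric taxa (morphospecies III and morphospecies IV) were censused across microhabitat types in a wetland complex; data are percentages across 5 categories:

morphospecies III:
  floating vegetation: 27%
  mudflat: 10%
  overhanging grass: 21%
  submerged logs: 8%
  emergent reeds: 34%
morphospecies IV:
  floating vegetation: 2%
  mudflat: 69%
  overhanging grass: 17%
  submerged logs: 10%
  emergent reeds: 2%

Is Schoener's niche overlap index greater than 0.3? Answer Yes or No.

Yes

Convert percentages to proportions (divide by 100).
Σ|p₁ᵢ − p₂ᵢ| = 0.25 + 0.59 + 0.04 + 0.02 + 0.32 = 1.22
D = 1 − ½ × 1.22 = 1 − 0.610 = 0.3900
D = 0.3900 > 0.3 → Yes.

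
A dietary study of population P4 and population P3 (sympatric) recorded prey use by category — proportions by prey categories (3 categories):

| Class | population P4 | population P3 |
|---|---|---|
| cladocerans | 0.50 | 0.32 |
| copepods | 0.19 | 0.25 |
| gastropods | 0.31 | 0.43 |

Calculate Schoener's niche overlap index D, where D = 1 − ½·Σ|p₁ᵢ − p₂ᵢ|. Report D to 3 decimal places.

0.820

Σ|p₁ᵢ − p₂ᵢ| = 0.18 + 0.06 + 0.12 = 0.36
D = 1 − ½ × 0.36 = 1 − 0.180 = 0.82000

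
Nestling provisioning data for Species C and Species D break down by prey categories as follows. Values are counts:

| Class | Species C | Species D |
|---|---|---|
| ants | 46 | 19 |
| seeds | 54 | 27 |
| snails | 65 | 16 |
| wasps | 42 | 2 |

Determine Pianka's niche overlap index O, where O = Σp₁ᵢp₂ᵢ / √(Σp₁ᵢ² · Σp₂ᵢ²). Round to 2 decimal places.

Proportions for Species C (n=207): 46/207=0.2222, 54/207=0.2609, 65/207=0.3140, 42/207=0.2029
Proportions for Species D (n=64): 19/64=0.2969, 27/64=0.4219, 16/64=0.2500, 2/64=0.0313
Σ p₁ᵢp₂ᵢ = 0.065971 + 0.110074 + 0.078500 + 0.006351 = 0.260896
Σp_1ᵢ² = 0.2222² + 0.2609² + 0.3140² + 0.2029² = 0.049373 + 0.068069 + 0.098596 + 0.041168 = 0.257206
Σp_2ᵢ² = 0.2969² + 0.4219² + 0.2500² + 0.0313² = 0.088150 + 0.178000 + 0.062500 + 0.000980 = 0.329630
O = 0.260896 / √(0.257206 × 0.329630) = 0.260896 / 0.2911749 = 0.8960

0.90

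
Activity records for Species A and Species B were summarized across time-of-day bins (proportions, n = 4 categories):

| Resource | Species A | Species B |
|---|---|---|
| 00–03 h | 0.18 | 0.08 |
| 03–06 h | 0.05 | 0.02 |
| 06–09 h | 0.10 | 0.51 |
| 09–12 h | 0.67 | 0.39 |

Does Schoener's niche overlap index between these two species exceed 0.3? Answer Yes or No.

Yes

Σ|p₁ᵢ − p₂ᵢ| = 0.10 + 0.03 + 0.41 + 0.28 = 0.82
D = 1 − ½ × 0.82 = 1 − 0.410 = 0.5900
D = 0.5900 > 0.3 → Yes.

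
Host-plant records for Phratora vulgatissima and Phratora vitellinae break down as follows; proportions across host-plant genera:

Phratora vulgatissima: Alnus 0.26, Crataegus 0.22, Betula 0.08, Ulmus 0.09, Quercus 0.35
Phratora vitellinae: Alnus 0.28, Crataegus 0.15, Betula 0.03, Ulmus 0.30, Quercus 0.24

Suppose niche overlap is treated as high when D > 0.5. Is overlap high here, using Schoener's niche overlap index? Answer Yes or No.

Σ|p₁ᵢ − p₂ᵢ| = 0.02 + 0.07 + 0.05 + 0.21 + 0.11 = 0.46
D = 1 − ½ × 0.46 = 1 − 0.230 = 0.7700
D = 0.7700 > 0.5 → Yes.

Yes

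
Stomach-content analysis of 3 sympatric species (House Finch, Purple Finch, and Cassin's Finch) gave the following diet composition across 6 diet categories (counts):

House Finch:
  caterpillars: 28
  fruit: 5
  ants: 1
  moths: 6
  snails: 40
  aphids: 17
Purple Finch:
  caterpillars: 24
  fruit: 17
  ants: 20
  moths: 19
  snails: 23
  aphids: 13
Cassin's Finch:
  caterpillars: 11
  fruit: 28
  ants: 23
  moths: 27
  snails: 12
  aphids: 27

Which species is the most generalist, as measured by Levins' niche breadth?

Proportions for House Finch (n=97): 28/97=0.2887, 5/97=0.0515, 1/97=0.0103, 6/97=0.0619, 40/97=0.4124, 17/97=0.1753
Proportions for Purple Finch (n=116): 24/116=0.2069, 17/116=0.1466, 20/116=0.1724, 19/116=0.1638, 23/116=0.1983, 13/116=0.1121
Proportions for Cassin's Finch (n=128): 11/128=0.0859, 28/128=0.2188, 23/128=0.1797, 27/128=0.2109, 12/128=0.0938, 27/128=0.2109
Σp_Housᵢ² = 0.2887² + 0.0515² + 0.0103² + 0.0619² + 0.4124² + 0.1753² = 0.083348 + 0.002652 + 0.000106 + 0.003832 + 0.170074 + 0.030730 = 0.290742
B_Hous = 1 / 0.290742 = 3.4395
Σp_Purpᵢ² = 0.2069² + 0.1466² + 0.1724² + 0.1638² + 0.1983² + 0.1121² = 0.042808 + 0.021492 + 0.029722 + 0.026830 + 0.039323 + 0.012566 = 0.172741
B_Purp = 1 / 0.172741 = 5.7890
Σp_Cassᵢ² = 0.0859² + 0.2188² + 0.1797² + 0.2109² + 0.0938² + 0.2109² = 0.007379 + 0.047873 + 0.032292 + 0.044479 + 0.008798 + 0.044479 = 0.185300
B_Cass = 1 / 0.185300 = 5.3967
Highest B → broadest niche (most generalist): Purple Finch (B = 5.79).

Purple Finch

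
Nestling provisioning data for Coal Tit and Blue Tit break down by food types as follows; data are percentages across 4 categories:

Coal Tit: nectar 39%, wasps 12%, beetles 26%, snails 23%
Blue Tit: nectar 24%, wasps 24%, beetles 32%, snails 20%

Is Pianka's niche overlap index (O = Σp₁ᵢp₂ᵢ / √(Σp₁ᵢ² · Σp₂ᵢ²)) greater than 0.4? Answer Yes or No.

Convert percentages to proportions (divide by 100).
Σ p₁ᵢp₂ᵢ = 0.0936 + 0.0288 + 0.0832 + 0.0460 = 0.2516
Σp_1ᵢ² = 0.39² + 0.12² + 0.26² + 0.23² = 0.1521 + 0.0144 + 0.0676 + 0.0529 = 0.2870
Σp_2ᵢ² = 0.24² + 0.24² + 0.32² + 0.20² = 0.0576 + 0.0576 + 0.1024 + 0.0400 = 0.2576
O = 0.2516 / √(0.2870 × 0.2576) = 0.2516 / 0.27190 = 0.9253
O = 0.9253 > 0.4 → Yes.

Yes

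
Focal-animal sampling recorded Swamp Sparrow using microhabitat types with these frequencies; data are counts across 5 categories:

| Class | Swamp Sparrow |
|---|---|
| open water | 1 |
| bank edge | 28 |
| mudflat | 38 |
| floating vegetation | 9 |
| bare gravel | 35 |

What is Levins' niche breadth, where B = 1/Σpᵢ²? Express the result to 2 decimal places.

Proportions for Swamp Sparrow (n=111): 1/111=0.0090, 28/111=0.2523, 38/111=0.3423, 9/111=0.0811, 35/111=0.3153
Σpᵢ² = 0.0090² + 0.2523² + 0.3423² + 0.0811² + 0.3153² = 0.000081 + 0.063655 + 0.117169 + 0.006577 + 0.099414 = 0.286896
B = 1 / 0.286896 = 3.4856

3.49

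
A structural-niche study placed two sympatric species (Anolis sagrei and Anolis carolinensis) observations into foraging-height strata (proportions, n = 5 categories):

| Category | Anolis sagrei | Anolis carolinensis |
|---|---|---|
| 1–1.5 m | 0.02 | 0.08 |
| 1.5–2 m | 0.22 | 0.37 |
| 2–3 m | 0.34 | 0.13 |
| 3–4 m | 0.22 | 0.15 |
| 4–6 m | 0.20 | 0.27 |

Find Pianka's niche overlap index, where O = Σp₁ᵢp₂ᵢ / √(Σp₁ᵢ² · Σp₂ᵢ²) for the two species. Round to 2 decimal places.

0.84

Σ p₁ᵢp₂ᵢ = 0.0016 + 0.0814 + 0.0442 + 0.0330 + 0.0540 = 0.2142
Σp_1ᵢ² = 0.02² + 0.22² + 0.34² + 0.22² + 0.20² = 0.0004 + 0.0484 + 0.1156 + 0.0484 + 0.0400 = 0.2528
Σp_2ᵢ² = 0.08² + 0.37² + 0.13² + 0.15² + 0.27² = 0.0064 + 0.1369 + 0.0169 + 0.0225 + 0.0729 = 0.2556
O = 0.2142 / √(0.2528 × 0.2556) = 0.2142 / 0.25420 = 0.8426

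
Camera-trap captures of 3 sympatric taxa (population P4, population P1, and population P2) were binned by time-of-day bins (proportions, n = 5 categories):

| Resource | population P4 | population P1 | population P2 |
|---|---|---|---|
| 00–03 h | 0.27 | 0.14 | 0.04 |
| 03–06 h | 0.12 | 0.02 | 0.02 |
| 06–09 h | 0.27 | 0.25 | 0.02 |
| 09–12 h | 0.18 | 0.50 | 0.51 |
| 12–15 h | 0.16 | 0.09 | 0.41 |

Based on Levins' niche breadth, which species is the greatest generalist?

Σp_P4ᵢ² = 0.27² + 0.12² + 0.27² + 0.18² + 0.16² = 0.0729 + 0.0144 + 0.0729 + 0.0324 + 0.0256 = 0.2182
B_P4 = 1 / 0.2182 = 4.5830
Σp_P1ᵢ² = 0.14² + 0.02² + 0.25² + 0.50² + 0.09² = 0.0196 + 0.0004 + 0.0625 + 0.2500 + 0.0081 = 0.3406
B_P1 = 1 / 0.3406 = 2.9360
Σp_P2ᵢ² = 0.04² + 0.02² + 0.02² + 0.51² + 0.41² = 0.0016 + 0.0004 + 0.0004 + 0.2601 + 0.1681 = 0.4306
B_P2 = 1 / 0.4306 = 2.3223
Highest B → broadest niche (most generalist): population P4 (B = 4.58).

population P4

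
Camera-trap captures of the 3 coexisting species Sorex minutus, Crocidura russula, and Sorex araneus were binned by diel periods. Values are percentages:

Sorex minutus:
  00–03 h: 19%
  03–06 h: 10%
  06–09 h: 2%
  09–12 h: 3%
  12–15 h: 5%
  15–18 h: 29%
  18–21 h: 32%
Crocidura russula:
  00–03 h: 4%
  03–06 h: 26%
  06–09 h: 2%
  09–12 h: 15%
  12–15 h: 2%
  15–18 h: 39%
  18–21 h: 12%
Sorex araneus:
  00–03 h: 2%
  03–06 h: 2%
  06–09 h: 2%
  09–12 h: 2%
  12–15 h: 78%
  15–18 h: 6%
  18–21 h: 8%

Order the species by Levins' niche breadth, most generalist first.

Convert percentages to proportions (divide by 100).
Σp_minuᵢ² = 0.19² + 0.10² + 0.02² + 0.03² + 0.05² + 0.29² + 0.32² = 0.0361 + 0.0100 + 0.0004 + 0.0009 + 0.0025 + 0.0841 + 0.1024 = 0.2364
B_minu = 1 / 0.2364 = 4.2301
Σp_russᵢ² = 0.04² + 0.26² + 0.02² + 0.15² + 0.02² + 0.39² + 0.12² = 0.0016 + 0.0676 + 0.0004 + 0.0225 + 0.0004 + 0.1521 + 0.0144 = 0.2590
B_russ = 1 / 0.2590 = 3.8610
Σp_aranᵢ² = 0.02² + 0.02² + 0.02² + 0.02² + 0.78² + 0.06² + 0.08² = 0.0004 + 0.0004 + 0.0004 + 0.0004 + 0.6084 + 0.0036 + 0.0064 = 0.6200
B_aran = 1 / 0.6200 = 1.6129
Ranking by B (broadest → narrowest): Sorex minutus (4.23) > Crocidura russula (3.86) > Sorex araneus (1.61)

Sorex minutus > Crocidura russula > Sorex araneus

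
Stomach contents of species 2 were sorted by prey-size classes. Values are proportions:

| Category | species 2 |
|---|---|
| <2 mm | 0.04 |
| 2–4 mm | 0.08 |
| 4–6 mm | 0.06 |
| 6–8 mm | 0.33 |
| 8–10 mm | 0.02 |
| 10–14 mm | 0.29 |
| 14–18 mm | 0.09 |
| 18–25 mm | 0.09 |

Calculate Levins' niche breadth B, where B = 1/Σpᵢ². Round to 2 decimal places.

Σpᵢ² = 0.04² + 0.08² + 0.06² + 0.33² + 0.02² + 0.29² + 0.09² + 0.09² = 0.0016 + 0.0064 + 0.0036 + 0.1089 + 0.0004 + 0.0841 + 0.0081 + 0.0081 = 0.2212
B = 1 / 0.2212 = 4.5208

4.52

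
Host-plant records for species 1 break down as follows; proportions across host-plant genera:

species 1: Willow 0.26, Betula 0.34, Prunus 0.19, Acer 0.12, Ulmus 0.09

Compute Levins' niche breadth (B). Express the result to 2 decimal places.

4.14

Σpᵢ² = 0.26² + 0.34² + 0.19² + 0.12² + 0.09² = 0.0676 + 0.1156 + 0.0361 + 0.0144 + 0.0081 = 0.2418
B = 1 / 0.2418 = 4.1356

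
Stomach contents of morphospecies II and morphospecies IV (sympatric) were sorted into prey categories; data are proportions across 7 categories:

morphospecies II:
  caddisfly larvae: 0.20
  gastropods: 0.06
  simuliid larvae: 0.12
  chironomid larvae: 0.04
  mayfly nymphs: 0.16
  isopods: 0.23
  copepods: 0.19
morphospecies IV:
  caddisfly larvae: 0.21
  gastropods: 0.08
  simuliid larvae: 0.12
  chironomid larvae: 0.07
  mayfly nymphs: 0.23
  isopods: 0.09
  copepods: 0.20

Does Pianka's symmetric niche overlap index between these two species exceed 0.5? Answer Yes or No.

Σ p₁ᵢp₂ᵢ = 0.0420 + 0.0048 + 0.0144 + 0.0028 + 0.0368 + 0.0207 + 0.0380 = 0.1595
Σp_1ᵢ² = 0.20² + 0.06² + 0.12² + 0.04² + 0.16² + 0.23² + 0.19² = 0.0400 + 0.0036 + 0.0144 + 0.0016 + 0.0256 + 0.0529 + 0.0361 = 0.1742
Σp_2ᵢ² = 0.21² + 0.08² + 0.12² + 0.07² + 0.23² + 0.09² + 0.20² = 0.0441 + 0.0064 + 0.0144 + 0.0049 + 0.0529 + 0.0081 + 0.0400 = 0.1708
O = 0.1595 / √(0.1742 × 0.1708) = 0.1595 / 0.17249 = 0.9247
O = 0.9247 > 0.5 → Yes.

Yes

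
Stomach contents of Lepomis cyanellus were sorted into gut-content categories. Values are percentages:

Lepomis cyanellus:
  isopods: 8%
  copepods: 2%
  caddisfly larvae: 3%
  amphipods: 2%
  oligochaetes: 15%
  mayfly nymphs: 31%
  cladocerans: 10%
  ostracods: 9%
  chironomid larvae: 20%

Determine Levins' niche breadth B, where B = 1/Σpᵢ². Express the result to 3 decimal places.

5.411

Convert percentages to proportions (divide by 100).
Σpᵢ² = 0.08² + 0.02² + 0.03² + 0.02² + 0.15² + 0.31² + 0.10² + 0.09² + 0.20² = 0.0064 + 0.0004 + 0.0009 + 0.0004 + 0.0225 + 0.0961 + 0.0100 + 0.0081 + 0.0400 = 0.1848
B = 1 / 0.1848 = 5.41126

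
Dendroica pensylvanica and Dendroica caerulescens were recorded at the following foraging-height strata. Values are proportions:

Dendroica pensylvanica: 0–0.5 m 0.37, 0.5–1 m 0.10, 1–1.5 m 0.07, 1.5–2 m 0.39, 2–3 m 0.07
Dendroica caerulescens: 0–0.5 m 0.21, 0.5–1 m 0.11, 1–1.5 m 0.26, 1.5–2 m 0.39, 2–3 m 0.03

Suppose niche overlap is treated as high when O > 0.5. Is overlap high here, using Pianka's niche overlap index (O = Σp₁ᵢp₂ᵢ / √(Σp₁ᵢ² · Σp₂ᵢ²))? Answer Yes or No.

Yes

Σ p₁ᵢp₂ᵢ = 0.0777 + 0.0110 + 0.0182 + 0.1521 + 0.0021 = 0.2611
Σp_1ᵢ² = 0.37² + 0.10² + 0.07² + 0.39² + 0.07² = 0.1369 + 0.0100 + 0.0049 + 0.1521 + 0.0049 = 0.3088
Σp_2ᵢ² = 0.21² + 0.11² + 0.26² + 0.39² + 0.03² = 0.0441 + 0.0121 + 0.0676 + 0.1521 + 0.0009 = 0.2768
O = 0.2611 / √(0.3088 × 0.2768) = 0.2611 / 0.29236 = 0.8931
O = 0.8931 > 0.5 → Yes.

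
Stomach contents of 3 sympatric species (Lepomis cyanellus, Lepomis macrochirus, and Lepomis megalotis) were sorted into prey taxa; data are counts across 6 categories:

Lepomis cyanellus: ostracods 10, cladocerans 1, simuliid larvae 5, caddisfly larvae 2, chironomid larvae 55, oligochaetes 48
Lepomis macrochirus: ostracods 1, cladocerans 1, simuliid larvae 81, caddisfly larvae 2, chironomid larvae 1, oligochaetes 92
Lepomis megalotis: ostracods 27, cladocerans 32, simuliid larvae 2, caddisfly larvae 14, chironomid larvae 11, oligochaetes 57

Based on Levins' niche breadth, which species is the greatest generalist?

Lepomis megalotis

Proportions for Lepomis cyanellus (n=121): 10/121=0.0826, 1/121=0.0083, 5/121=0.0413, 2/121=0.0165, 55/121=0.4545, 48/121=0.3967
Proportions for Lepomis macrochirus (n=178): 1/178=0.0056, 1/178=0.0056, 81/178=0.4551, 2/178=0.0112, 1/178=0.0056, 92/178=0.5169
Proportions for Lepomis megalotis (n=143): 27/143=0.1888, 32/143=0.2238, 2/143=0.0140, 14/143=0.0979, 11/143=0.0769, 57/143=0.3986
Σp_cyanᵢ² = 0.0826² + 0.0083² + 0.0413² + 0.0165² + 0.4545² + 0.3967² = 0.006823 + 0.000069 + 0.001706 + 0.000272 + 0.206570 + 0.157371 = 0.372811
B_cyan = 1 / 0.372811 = 2.6823
Σp_macrᵢ² = 0.0056² + 0.0056² + 0.4551² + 0.0112² + 0.0056² + 0.5169² = 0.000031 + 0.000031 + 0.207116 + 0.000125 + 0.000031 + 0.267186 = 0.474520
B_macr = 1 / 0.474520 = 2.1074
Σp_megaᵢ² = 0.1888² + 0.2238² + 0.0140² + 0.0979² + 0.0769² + 0.3986² = 0.035645 + 0.050086 + 0.000196 + 0.009584 + 0.005914 + 0.158882 = 0.260307
B_mega = 1 / 0.260307 = 3.8416
Highest B → broadest niche (most generalist): Lepomis megalotis (B = 3.84).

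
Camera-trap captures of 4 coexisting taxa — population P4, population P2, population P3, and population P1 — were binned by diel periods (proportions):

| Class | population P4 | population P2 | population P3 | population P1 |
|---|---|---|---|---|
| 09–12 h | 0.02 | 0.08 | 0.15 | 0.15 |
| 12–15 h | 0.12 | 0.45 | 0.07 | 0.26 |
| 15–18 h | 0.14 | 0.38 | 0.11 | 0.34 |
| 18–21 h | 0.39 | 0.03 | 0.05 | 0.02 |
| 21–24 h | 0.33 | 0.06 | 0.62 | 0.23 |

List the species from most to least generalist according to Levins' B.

Σp_P4ᵢ² = 0.02² + 0.12² + 0.14² + 0.39² + 0.33² = 0.0004 + 0.0144 + 0.0196 + 0.1521 + 0.1089 = 0.2954
B_P4 = 1 / 0.2954 = 3.3852
Σp_P2ᵢ² = 0.08² + 0.45² + 0.38² + 0.03² + 0.06² = 0.0064 + 0.2025 + 0.1444 + 0.0009 + 0.0036 = 0.3578
B_P2 = 1 / 0.3578 = 2.7949
Σp_P3ᵢ² = 0.15² + 0.07² + 0.11² + 0.05² + 0.62² = 0.0225 + 0.0049 + 0.0121 + 0.0025 + 0.3844 = 0.4264
B_P3 = 1 / 0.4264 = 2.3452
Σp_P1ᵢ² = 0.15² + 0.26² + 0.34² + 0.02² + 0.23² = 0.0225 + 0.0676 + 0.1156 + 0.0004 + 0.0529 = 0.2590
B_P1 = 1 / 0.2590 = 3.8610
Ranking by B (broadest → narrowest): population P1 (3.86) > population P4 (3.39) > population P2 (2.79) > population P3 (2.35)

population P1 > population P4 > population P2 > population P3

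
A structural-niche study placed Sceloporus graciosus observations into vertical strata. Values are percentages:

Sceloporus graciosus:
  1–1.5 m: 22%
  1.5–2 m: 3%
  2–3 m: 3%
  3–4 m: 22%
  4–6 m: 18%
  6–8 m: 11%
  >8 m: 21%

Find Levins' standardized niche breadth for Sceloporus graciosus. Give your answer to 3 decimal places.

Convert percentages to proportions (divide by 100).
Σpᵢ² = 0.22² + 0.03² + 0.03² + 0.22² + 0.18² + 0.11² + 0.21² = 0.0484 + 0.0009 + 0.0009 + 0.0484 + 0.0324 + 0.0121 + 0.0441 = 0.1872
B = 1 / 0.1872 = 5.34188
Bₛ = (B − 1)/(n − 1) = (5.34188 − 1)/(7 − 1) = 4.34188/6 = 0.72365

0.724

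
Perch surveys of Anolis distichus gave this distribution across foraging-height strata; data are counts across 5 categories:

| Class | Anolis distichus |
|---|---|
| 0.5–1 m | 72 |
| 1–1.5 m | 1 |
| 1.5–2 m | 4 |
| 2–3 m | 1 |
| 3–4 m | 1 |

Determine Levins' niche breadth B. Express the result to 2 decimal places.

Proportions for Anolis distichus (n=79): 72/79=0.9114, 1/79=0.0127, 4/79=0.0506, 1/79=0.0127, 1/79=0.0127
Σpᵢ² = 0.9114² + 0.0127² + 0.0506² + 0.0127² + 0.0127² = 0.830650 + 0.000161 + 0.002560 + 0.000161 + 0.000161 = 0.833693
B = 1 / 0.833693 = 1.1995

1.20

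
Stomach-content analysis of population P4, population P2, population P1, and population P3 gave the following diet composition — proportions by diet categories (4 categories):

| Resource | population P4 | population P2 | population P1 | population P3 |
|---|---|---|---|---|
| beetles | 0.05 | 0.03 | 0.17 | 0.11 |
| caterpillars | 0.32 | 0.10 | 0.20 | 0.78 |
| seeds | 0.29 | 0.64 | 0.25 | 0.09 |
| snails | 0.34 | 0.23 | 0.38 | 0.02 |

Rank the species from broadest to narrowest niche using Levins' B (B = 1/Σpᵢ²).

population P1 > population P4 > population P2 > population P3

Σp_P4ᵢ² = 0.05² + 0.32² + 0.29² + 0.34² = 0.0025 + 0.1024 + 0.0841 + 0.1156 = 0.3046
B_P4 = 1 / 0.3046 = 3.2830
Σp_P2ᵢ² = 0.03² + 0.10² + 0.64² + 0.23² = 0.0009 + 0.0100 + 0.4096 + 0.0529 = 0.4734
B_P2 = 1 / 0.4734 = 2.1124
Σp_P1ᵢ² = 0.17² + 0.20² + 0.25² + 0.38² = 0.0289 + 0.0400 + 0.0625 + 0.1444 = 0.2758
B_P1 = 1 / 0.2758 = 3.6258
Σp_P3ᵢ² = 0.11² + 0.78² + 0.09² + 0.02² = 0.0121 + 0.6084 + 0.0081 + 0.0004 = 0.6290
B_P3 = 1 / 0.6290 = 1.5898
Ranking by B (broadest → narrowest): population P1 (3.63) > population P4 (3.28) > population P2 (2.11) > population P3 (1.59)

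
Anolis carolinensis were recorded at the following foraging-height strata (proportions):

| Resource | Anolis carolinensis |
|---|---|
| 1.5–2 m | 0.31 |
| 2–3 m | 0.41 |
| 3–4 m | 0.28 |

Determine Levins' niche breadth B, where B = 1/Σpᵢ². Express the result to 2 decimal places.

Σpᵢ² = 0.31² + 0.41² + 0.28² = 0.0961 + 0.1681 + 0.0784 = 0.3426
B = 1 / 0.3426 = 2.9189

2.92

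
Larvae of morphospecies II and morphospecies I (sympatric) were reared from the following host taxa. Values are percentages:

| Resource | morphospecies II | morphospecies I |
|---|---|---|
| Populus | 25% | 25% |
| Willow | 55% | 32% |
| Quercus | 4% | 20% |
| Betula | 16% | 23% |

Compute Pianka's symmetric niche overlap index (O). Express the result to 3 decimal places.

Convert percentages to proportions (divide by 100).
Σ p₁ᵢp₂ᵢ = 0.0625 + 0.1760 + 0.0080 + 0.0368 = 0.2833
Σp_1ᵢ² = 0.25² + 0.55² + 0.04² + 0.16² = 0.0625 + 0.3025 + 0.0016 + 0.0256 = 0.3922
Σp_2ᵢ² = 0.25² + 0.32² + 0.20² + 0.23² = 0.0625 + 0.1024 + 0.0400 + 0.0529 = 0.2578
O = 0.2833 / √(0.3922 × 0.2578) = 0.2833 / 0.317977 = 0.89094

0.891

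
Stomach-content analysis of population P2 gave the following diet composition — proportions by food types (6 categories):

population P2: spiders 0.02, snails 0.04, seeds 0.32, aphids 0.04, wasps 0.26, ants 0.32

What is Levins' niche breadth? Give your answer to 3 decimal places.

3.623

Σpᵢ² = 0.02² + 0.04² + 0.32² + 0.04² + 0.26² + 0.32² = 0.0004 + 0.0016 + 0.1024 + 0.0016 + 0.0676 + 0.1024 = 0.2760
B = 1 / 0.2760 = 3.62319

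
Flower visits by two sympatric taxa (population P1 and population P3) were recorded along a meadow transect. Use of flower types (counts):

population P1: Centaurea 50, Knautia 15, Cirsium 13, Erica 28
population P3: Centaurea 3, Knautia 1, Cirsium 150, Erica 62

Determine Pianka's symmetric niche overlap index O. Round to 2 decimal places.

Proportions for population P1 (n=106): 50/106=0.4717, 15/106=0.1415, 13/106=0.1226, 28/106=0.2642
Proportions for population P3 (n=216): 3/216=0.0139, 1/216=0.0046, 150/216=0.6944, 62/216=0.2870
Σ p₁ᵢp₂ᵢ = 0.006557 + 0.000651 + 0.085133 + 0.075825 = 0.168166
Σp_1ᵢ² = 0.4717² + 0.1415² + 0.1226² + 0.2642² = 0.222501 + 0.020022 + 0.015031 + 0.069802 = 0.327356
Σp_2ᵢ² = 0.0139² + 0.0046² + 0.6944² + 0.2870² = 0.000193 + 0.000021 + 0.482191 + 0.082369 = 0.564774
O = 0.168166 / √(0.327356 × 0.564774) = 0.168166 / 0.4299793 = 0.3911

0.39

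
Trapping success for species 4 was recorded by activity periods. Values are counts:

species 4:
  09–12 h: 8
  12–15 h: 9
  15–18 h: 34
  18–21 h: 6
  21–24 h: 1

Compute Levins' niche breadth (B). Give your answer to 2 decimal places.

2.51

Proportions for species 4 (n=58): 8/58=0.1379, 9/58=0.1552, 34/58=0.5862, 6/58=0.1034, 1/58=0.0172
Σpᵢ² = 0.1379² + 0.1552² + 0.5862² + 0.1034² + 0.0172² = 0.019016 + 0.024087 + 0.343630 + 0.010692 + 0.000296 = 0.397721
B = 1 / 0.397721 = 2.5143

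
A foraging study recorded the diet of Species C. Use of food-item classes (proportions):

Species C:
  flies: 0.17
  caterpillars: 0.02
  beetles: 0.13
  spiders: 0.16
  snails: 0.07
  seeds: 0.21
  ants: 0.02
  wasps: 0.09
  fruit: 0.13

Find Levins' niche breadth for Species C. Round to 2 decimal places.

6.84

Σpᵢ² = 0.17² + 0.02² + 0.13² + 0.16² + 0.07² + 0.21² + 0.02² + 0.09² + 0.13² = 0.0289 + 0.0004 + 0.0169 + 0.0256 + 0.0049 + 0.0441 + 0.0004 + 0.0081 + 0.0169 = 0.1462
B = 1 / 0.1462 = 6.8399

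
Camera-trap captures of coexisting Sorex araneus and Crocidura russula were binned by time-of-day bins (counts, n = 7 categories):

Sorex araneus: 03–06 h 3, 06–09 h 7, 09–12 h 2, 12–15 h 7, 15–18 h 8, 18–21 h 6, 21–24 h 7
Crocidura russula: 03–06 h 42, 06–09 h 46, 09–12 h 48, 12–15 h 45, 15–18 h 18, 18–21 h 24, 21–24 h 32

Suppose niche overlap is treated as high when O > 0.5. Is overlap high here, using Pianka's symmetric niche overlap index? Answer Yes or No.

Yes

Proportions for Sorex araneus (n=40): 3/40=0.0750, 7/40=0.1750, 2/40=0.0500, 7/40=0.1750, 8/40=0.2000, 6/40=0.1500, 7/40=0.1750
Proportions for Crocidura russula (n=255): 42/255=0.1647, 46/255=0.1804, 48/255=0.1882, 45/255=0.1765, 18/255=0.0706, 24/255=0.0941, 32/255=0.1255
Σ p₁ᵢp₂ᵢ = 0.012353 + 0.031570 + 0.009410 + 0.030888 + 0.014120 + 0.014115 + 0.021963 = 0.134419
Σp_1ᵢ² = 0.0750² + 0.1750² + 0.0500² + 0.1750² + 0.2000² + 0.1500² + 0.1750² = 0.005625 + 0.030625 + 0.002500 + 0.030625 + 0.040000 + 0.022500 + 0.030625 = 0.162500
Σp_2ᵢ² = 0.1647² + 0.1804² + 0.1882² + 0.1765² + 0.0706² + 0.0941² + 0.1255² = 0.027126 + 0.032544 + 0.035419 + 0.031152 + 0.004984 + 0.008855 + 0.015750 = 0.155830
O = 0.134419 / √(0.162500 × 0.155830) = 0.134419 / 0.1591301 = 0.8447
O = 0.8447 > 0.5 → Yes.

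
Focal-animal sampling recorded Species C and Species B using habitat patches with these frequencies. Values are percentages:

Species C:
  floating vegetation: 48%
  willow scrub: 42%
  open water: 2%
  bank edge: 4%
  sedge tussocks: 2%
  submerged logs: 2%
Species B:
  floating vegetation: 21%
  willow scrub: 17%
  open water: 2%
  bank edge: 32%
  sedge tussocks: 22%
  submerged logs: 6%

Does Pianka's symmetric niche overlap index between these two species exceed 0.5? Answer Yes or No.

Yes

Convert percentages to proportions (divide by 100).
Σ p₁ᵢp₂ᵢ = 0.1008 + 0.0714 + 0.0004 + 0.0128 + 0.0044 + 0.0012 = 0.1910
Σp_1ᵢ² = 0.48² + 0.42² + 0.02² + 0.04² + 0.02² + 0.02² = 0.2304 + 0.1764 + 0.0004 + 0.0016 + 0.0004 + 0.0004 = 0.4096
Σp_2ᵢ² = 0.21² + 0.17² + 0.02² + 0.32² + 0.22² + 0.06² = 0.0441 + 0.0289 + 0.0004 + 0.1024 + 0.0484 + 0.0036 = 0.2278
O = 0.1910 / √(0.4096 × 0.2278) = 0.1910 / 0.30546 = 0.6253
O = 0.6253 > 0.5 → Yes.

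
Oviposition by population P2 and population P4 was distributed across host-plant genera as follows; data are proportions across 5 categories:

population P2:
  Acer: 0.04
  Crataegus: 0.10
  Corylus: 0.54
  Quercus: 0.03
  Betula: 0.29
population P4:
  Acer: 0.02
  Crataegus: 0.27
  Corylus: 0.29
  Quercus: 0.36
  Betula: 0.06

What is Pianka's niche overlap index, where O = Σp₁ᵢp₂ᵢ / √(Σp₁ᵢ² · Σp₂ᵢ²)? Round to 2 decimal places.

0.63

Σ p₁ᵢp₂ᵢ = 0.0008 + 0.0270 + 0.1566 + 0.0108 + 0.0174 = 0.2126
Σp_1ᵢ² = 0.04² + 0.10² + 0.54² + 0.03² + 0.29² = 0.0016 + 0.0100 + 0.2916 + 0.0009 + 0.0841 = 0.3882
Σp_2ᵢ² = 0.02² + 0.27² + 0.29² + 0.36² + 0.06² = 0.0004 + 0.0729 + 0.0841 + 0.1296 + 0.0036 = 0.2906
O = 0.2126 / √(0.3882 × 0.2906) = 0.2126 / 0.33587 = 0.6330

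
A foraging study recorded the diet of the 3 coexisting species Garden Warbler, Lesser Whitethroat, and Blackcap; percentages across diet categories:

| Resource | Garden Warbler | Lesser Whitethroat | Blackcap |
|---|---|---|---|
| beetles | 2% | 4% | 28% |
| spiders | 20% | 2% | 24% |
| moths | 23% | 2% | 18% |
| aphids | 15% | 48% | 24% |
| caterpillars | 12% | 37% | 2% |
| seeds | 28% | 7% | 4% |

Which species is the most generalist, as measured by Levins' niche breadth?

Convert percentages to proportions (divide by 100).
Σp_Warbᵢ² = 0.02² + 0.20² + 0.23² + 0.15² + 0.12² + 0.28² = 0.0004 + 0.0400 + 0.0529 + 0.0225 + 0.0144 + 0.0784 = 0.2086
B_Warb = 1 / 0.2086 = 4.7939
Σp_Whitᵢ² = 0.04² + 0.02² + 0.02² + 0.48² + 0.37² + 0.07² = 0.0016 + 0.0004 + 0.0004 + 0.2304 + 0.1369 + 0.0049 = 0.3746
B_Whit = 1 / 0.3746 = 2.6695
Σp_Blacᵢ² = 0.28² + 0.24² + 0.18² + 0.24² + 0.02² + 0.04² = 0.0784 + 0.0576 + 0.0324 + 0.0576 + 0.0004 + 0.0016 = 0.2280
B_Blac = 1 / 0.2280 = 4.3860
Highest B → broadest niche (most generalist): Garden Warbler (B = 4.79).

Garden Warbler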